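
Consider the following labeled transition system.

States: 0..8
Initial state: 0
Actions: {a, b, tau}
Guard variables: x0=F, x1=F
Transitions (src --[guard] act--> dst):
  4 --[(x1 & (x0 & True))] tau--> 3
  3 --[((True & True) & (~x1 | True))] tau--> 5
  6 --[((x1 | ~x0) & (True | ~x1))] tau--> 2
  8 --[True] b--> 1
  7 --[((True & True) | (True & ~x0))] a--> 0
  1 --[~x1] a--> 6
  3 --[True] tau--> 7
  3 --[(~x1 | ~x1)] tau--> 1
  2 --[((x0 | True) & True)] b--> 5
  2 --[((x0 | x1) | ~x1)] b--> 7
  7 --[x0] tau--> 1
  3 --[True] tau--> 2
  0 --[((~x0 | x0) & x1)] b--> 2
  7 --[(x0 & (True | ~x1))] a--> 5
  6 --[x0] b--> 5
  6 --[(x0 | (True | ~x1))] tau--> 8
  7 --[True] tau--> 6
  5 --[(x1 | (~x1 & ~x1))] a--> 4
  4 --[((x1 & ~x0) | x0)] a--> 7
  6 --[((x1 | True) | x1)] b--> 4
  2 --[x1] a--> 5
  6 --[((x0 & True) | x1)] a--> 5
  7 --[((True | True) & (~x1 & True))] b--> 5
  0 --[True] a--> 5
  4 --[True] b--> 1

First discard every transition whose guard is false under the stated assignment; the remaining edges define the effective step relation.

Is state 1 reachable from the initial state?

Answer: REACHABLE

Trace:
Guard filter leaves 17 enabled edge(s).
L0 = {0}
L1 = {5}  cumulative {0,5}
L2 = {4}  cumulative {0,4,5}
L3 = {1}  cumulative {0,1,4,5}
L4 = {6}  cumulative {0,1,4,5,6}
L5 = {2,8}  cumulative {0,1,2,4,5,6,8}
L6 = {7}  cumulative {0,1,2,4,5,6,7,8}
R = {0,1,2,4,5,6,7,8}
witness 1: a·a·b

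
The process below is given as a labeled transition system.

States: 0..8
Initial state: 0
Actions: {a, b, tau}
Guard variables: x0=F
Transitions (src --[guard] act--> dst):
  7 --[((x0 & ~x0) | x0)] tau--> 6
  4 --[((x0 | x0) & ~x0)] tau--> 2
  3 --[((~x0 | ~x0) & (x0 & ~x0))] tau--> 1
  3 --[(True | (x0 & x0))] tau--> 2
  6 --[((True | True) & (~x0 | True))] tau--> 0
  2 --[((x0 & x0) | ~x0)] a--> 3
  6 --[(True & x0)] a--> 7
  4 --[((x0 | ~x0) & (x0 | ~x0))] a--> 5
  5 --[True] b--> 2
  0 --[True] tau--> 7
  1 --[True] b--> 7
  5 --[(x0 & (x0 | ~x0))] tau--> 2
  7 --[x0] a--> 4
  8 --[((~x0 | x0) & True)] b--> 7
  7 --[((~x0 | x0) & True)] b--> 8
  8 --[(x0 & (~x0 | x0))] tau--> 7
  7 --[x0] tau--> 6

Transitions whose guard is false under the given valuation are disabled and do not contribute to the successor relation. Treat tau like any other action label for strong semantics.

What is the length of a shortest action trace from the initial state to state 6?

Answer: UNREACHABLE

Trace:
BFS to 6:
  depth 0: {0}
  depth 1: {7}
  depth 2: {8}
6 never appears.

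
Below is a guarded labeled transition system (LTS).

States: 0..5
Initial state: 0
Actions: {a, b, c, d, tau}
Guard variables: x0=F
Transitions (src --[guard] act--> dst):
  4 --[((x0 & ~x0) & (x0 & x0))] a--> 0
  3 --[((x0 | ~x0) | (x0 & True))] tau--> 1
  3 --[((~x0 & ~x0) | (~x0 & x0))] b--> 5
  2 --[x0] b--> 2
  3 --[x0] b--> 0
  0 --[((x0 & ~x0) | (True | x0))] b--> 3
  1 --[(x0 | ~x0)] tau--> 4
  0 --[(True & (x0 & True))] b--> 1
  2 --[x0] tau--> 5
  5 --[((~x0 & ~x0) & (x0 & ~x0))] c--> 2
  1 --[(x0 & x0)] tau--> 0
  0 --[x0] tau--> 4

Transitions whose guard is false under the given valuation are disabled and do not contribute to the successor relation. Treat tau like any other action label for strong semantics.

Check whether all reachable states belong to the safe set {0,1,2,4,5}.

Safe = {0,1,2,4,5}
Reach set: {0,1,3,4,5}
  0: safe
  1: safe
  3: outside
  4: safe
  5: safe
witness against invariant: b → 3

Answer: INVARIANT VIOLATED at state 3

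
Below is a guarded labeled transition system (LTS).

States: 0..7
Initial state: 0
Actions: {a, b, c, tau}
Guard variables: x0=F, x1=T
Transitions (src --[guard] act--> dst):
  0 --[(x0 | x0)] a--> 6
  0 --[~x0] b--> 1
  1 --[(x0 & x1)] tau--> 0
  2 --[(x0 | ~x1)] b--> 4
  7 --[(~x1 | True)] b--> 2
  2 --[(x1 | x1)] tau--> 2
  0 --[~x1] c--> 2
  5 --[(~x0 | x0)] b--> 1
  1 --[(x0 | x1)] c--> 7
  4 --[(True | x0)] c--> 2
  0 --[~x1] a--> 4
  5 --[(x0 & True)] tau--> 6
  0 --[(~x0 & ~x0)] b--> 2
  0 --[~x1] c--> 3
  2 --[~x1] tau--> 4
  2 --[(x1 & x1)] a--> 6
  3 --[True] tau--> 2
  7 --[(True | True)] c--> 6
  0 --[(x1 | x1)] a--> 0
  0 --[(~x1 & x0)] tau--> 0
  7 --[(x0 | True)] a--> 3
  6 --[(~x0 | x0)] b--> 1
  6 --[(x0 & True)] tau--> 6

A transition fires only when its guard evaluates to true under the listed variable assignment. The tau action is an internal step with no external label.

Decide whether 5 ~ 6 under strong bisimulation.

Answer: BISIMILAR

Trace:
Refine partition for ~:
  π0 = {{0,1,2,3,4,5,6,7}}
  π1 = {{0},{1,4},{2},{3},{5,6},{7}}
  π2 = {{0},{1},{2},{3},{4},{5,6},{7}}
stable after 3 split(s): 7 block(s)
[5]={5,6}  [6]={5,6}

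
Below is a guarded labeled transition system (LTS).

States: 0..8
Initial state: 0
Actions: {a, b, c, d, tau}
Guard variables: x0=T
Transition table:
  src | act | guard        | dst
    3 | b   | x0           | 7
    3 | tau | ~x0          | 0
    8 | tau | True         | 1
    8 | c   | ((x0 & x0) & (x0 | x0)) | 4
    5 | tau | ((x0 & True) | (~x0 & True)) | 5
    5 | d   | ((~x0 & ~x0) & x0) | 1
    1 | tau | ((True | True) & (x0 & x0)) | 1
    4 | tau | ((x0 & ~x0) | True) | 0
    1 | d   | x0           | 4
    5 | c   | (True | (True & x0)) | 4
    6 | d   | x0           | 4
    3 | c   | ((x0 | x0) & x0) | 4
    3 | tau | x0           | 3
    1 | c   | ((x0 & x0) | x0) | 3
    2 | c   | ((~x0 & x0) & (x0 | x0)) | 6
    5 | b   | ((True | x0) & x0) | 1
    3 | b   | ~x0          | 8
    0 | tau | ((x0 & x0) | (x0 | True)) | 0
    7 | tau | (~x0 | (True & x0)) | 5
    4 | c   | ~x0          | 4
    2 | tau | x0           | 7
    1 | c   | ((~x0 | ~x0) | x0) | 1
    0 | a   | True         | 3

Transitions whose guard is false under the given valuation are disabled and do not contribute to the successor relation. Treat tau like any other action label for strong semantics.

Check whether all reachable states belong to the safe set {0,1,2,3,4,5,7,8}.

Safe = {0,1,2,3,4,5,7,8}
R = {0,1,3,4,5,7}
  0: ✓
  1: ✓
  3: ✓
  4: ✓
  5: ✓
  7: ✓

Answer: INVARIANT HOLDS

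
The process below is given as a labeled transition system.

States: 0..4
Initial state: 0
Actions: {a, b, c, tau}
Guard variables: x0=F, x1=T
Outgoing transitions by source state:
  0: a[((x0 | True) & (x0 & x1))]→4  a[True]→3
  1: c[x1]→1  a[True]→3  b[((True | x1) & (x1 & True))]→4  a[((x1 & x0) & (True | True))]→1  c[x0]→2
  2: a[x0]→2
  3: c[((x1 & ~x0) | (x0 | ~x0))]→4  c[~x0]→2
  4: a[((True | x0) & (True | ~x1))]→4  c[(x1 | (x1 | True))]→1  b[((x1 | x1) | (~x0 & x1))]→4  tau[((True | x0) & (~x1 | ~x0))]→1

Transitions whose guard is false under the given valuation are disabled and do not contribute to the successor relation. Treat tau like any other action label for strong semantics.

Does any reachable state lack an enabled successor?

Reach set: {0,1,2,3,4}
  0: a→3  [deg 1]
  1: a→3  b→4  c→1  [deg 3]
  2: ∅  [no exit]
  3: c→2  c→4  [deg 2]
  4: a→4  b→4  c→1  tau→1  [deg 4]
witness 2: a·c

Answer: DEADLOCK at state 2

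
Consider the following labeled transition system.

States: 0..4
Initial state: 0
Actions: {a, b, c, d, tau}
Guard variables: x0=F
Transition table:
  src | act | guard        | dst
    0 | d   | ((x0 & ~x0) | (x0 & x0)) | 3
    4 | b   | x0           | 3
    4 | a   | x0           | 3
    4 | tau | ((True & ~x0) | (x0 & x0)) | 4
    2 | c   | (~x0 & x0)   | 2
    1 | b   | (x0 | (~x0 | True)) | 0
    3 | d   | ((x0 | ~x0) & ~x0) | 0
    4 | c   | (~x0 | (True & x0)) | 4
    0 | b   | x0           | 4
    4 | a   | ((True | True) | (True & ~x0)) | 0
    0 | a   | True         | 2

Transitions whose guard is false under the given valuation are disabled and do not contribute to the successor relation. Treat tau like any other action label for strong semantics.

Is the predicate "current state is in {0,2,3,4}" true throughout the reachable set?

Answer: INVARIANT HOLDS

Working:
Safe = {0,2,3,4}
Reachable = {0,2}
  0: ✓
  2: ✓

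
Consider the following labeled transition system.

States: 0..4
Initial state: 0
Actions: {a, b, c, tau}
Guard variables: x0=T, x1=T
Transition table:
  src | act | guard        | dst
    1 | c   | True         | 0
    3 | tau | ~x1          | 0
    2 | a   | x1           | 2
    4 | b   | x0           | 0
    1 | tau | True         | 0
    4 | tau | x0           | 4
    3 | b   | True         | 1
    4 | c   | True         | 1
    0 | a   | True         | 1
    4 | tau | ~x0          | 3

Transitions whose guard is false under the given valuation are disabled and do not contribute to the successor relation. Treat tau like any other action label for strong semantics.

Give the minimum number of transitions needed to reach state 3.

Breadth-first toward 3:
  L0 = {0}
  L1 = {1}
3 never appears.

Answer: UNREACHABLE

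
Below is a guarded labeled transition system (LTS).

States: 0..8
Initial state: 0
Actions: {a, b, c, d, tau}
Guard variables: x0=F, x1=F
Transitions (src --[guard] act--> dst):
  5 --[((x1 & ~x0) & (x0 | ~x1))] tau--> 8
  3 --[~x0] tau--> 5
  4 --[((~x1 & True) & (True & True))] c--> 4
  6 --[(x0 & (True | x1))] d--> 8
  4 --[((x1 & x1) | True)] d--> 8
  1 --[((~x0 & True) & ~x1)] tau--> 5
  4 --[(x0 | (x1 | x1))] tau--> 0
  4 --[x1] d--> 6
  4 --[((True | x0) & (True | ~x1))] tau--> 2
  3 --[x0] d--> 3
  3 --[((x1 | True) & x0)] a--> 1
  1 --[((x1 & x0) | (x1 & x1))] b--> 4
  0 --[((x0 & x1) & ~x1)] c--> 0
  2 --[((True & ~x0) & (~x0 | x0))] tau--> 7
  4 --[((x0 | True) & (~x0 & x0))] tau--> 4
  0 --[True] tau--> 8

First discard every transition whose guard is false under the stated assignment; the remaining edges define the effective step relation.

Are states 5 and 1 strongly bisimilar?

Compute ~ classes (split until stable):
  round 0: {{0,1,2,3,4,5,6,7,8}}
  round 1: {{0,1,2,3},{4},{5,6,7,8}}
3 equivalence class(es) (converged in 2)
class of 5: {5,6,7,8}; class of 1: {0,1,2,3}

Answer: NOT BISIMILAR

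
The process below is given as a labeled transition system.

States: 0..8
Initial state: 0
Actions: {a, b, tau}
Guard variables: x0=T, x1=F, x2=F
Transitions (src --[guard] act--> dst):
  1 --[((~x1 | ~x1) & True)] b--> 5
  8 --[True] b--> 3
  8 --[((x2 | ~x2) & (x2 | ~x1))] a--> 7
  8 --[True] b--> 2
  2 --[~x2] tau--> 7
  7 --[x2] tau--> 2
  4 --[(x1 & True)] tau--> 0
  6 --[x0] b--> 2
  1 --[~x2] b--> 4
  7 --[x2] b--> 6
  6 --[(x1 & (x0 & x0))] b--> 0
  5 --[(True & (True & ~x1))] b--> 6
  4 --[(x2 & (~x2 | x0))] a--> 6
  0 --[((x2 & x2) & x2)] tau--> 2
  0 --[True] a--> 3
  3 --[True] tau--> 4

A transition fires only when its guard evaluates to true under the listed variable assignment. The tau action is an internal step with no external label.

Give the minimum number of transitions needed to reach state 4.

Answer: 2

Trace:
Layered search for 4:
  Layer 0: {0}
  Layer 1: {3}
  Layer 2: {4}
first hit 4 at d=2 via a·tau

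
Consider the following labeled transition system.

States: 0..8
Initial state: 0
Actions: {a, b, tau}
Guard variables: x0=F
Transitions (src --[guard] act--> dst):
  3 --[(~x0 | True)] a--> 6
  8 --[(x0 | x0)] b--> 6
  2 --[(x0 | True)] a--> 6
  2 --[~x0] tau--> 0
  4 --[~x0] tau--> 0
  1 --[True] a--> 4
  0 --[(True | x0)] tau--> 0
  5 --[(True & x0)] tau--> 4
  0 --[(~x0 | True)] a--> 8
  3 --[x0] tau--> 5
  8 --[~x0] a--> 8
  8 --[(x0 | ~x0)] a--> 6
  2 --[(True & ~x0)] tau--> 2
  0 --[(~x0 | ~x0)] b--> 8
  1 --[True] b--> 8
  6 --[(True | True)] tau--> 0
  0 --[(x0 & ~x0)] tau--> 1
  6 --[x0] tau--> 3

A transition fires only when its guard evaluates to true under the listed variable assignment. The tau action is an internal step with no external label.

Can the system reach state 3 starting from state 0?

Answer: UNREACHABLE

Analysis:
13 transition(s) survive guard evaluation.
L0 = {0}
L1 = {8}  cumulative {0,8}
L2 = {6}  cumulative {0,6,8}
Reach set: {0,6,8}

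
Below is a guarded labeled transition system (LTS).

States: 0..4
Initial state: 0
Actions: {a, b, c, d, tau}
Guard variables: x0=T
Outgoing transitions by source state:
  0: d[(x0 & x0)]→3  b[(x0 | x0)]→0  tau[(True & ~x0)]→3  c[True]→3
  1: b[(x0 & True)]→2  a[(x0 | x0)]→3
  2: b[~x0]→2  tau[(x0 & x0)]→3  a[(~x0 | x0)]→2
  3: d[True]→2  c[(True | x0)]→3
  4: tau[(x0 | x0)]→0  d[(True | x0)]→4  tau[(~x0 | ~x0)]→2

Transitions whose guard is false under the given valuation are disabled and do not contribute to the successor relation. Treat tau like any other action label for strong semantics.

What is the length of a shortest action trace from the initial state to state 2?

Answer: 2

Analysis:
Layered search for 2:
  L0 = {0}
  L1 = {3}
  L2 = {2}
first hit 2 at d=2 via c·d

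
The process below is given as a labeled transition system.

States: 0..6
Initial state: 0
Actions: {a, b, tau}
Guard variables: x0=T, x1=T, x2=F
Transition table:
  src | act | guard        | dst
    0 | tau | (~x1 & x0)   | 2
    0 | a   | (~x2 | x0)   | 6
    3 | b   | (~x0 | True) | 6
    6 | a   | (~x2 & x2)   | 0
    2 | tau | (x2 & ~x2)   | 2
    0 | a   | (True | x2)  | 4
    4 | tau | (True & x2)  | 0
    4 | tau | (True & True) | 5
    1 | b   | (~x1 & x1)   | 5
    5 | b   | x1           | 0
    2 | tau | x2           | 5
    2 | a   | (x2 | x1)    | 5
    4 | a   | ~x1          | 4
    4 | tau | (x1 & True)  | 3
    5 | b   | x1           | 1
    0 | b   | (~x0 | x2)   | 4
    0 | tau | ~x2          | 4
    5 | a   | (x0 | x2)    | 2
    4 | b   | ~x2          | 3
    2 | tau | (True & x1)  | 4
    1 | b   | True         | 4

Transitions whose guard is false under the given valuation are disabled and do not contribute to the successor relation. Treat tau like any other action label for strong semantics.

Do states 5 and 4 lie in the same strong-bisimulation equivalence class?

Answer: NOT BISIMILAR

Trace:
Bisimulation quotient by refinement:
  round 0: {{0,1,2,3,4,5,6}}
  round 1: {{0,2},{1,3},{4},{5},{6}}
  round 2: {{0},{1},{2},{3},{4},{5},{6}}
Fixed point at round 3; 7 class(es).
[5]={5}  [4]={4}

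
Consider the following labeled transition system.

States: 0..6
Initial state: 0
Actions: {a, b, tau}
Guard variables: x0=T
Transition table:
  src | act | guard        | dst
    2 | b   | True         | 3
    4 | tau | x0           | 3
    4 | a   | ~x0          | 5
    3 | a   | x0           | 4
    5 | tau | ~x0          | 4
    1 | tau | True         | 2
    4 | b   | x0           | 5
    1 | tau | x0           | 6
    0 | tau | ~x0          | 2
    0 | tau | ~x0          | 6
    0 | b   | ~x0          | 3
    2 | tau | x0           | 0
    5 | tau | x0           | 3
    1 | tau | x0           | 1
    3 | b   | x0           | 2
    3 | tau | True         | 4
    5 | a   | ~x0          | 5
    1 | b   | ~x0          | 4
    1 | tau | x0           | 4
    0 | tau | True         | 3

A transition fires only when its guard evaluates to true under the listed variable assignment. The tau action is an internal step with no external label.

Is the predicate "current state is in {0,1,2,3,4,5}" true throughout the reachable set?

Inv-set: {0,1,2,3,4,5}
R = {0,2,3,4,5}
  0: safe
  2: safe
  3: safe
  4: safe
  5: safe

Answer: INVARIANT HOLDS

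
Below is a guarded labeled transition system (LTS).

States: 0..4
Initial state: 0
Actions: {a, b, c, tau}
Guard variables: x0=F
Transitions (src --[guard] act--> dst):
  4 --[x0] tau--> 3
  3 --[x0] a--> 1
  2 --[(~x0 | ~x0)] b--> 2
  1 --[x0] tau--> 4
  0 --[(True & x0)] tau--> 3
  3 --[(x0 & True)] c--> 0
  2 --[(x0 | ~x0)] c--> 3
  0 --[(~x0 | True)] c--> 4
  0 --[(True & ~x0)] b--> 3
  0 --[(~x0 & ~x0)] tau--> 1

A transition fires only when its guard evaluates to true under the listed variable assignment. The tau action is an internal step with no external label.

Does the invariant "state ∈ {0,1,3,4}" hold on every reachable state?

Allowed set {0,1,3,4}
Reachable = {0,1,3,4}
  0: safe
  1: safe
  3: safe
  4: safe

Answer: INVARIANT HOLDS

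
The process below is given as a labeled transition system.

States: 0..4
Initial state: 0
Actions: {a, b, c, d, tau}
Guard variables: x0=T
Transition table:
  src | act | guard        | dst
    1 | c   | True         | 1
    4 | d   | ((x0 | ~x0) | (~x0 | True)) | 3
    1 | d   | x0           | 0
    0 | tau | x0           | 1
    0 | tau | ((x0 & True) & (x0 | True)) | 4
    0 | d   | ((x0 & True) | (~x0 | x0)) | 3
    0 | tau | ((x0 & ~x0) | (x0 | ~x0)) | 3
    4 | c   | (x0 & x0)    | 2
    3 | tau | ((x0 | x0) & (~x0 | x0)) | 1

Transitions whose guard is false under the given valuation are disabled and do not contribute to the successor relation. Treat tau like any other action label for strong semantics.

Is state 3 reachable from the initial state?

Guard filter leaves 9 enabled edge(s).
depth 0: {0}
depth 1: {1,3,4}  cumulative {0,1,3,4}
depth 2: {2}  cumulative {0,1,2,3,4}
R = {0,1,2,3,4}
witness 3: tau

Answer: REACHABLE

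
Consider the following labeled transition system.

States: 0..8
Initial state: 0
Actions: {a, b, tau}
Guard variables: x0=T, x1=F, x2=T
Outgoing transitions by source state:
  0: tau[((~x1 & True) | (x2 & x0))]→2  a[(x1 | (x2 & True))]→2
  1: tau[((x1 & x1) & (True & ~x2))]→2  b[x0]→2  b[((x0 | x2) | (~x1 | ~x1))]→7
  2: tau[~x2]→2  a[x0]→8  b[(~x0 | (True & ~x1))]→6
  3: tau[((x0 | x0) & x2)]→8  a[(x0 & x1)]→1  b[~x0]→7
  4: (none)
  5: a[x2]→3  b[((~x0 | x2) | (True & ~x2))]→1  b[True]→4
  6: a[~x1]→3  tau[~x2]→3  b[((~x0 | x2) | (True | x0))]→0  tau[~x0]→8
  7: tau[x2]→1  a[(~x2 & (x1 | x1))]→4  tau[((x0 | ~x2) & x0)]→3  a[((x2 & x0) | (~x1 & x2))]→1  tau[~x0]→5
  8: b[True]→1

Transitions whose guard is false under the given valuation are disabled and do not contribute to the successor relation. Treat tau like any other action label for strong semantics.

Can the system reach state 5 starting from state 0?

16 transition(s) survive guard evaluation.
Layer 0: {0}
Layer 1: {2}  cumulative {0,2}
Layer 2: {6,8}  cumulative {0,2,6,8}
Layer 3: {1,3}  cumulative {0,1,2,3,6,8}
Layer 4: {7}  cumulative {0,1,2,3,6,7,8}
Reachable = {0,1,2,3,6,7,8}

Answer: UNREACHABLE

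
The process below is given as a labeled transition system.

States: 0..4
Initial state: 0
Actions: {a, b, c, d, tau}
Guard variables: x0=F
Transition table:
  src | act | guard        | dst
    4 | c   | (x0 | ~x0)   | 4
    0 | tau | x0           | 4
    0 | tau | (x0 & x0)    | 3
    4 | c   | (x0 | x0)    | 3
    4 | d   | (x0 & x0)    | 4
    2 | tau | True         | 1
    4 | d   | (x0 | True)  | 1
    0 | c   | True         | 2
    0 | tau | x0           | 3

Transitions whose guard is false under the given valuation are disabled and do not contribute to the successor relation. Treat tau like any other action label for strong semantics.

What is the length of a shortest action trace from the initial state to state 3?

Layered search for 3:
  L0 = {0}
  L1 = {2}
  L2 = {1}
3 never appears.

Answer: UNREACHABLE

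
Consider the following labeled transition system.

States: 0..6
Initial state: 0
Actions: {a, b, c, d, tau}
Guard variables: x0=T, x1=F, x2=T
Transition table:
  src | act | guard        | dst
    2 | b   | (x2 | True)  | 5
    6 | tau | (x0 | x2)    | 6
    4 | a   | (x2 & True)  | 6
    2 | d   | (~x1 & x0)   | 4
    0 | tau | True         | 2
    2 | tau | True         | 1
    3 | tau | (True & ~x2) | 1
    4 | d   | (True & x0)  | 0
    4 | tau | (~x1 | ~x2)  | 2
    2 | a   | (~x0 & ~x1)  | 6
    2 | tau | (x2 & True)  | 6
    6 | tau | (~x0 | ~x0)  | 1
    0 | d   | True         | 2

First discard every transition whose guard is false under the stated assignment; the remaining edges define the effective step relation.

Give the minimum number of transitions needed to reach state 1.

Answer: 2

Trace:
Layered search for 1:
  depth 0: {0}
  depth 1: {2}
  depth 2: {1,4,5,6}
1 enters at depth 2; path d·tau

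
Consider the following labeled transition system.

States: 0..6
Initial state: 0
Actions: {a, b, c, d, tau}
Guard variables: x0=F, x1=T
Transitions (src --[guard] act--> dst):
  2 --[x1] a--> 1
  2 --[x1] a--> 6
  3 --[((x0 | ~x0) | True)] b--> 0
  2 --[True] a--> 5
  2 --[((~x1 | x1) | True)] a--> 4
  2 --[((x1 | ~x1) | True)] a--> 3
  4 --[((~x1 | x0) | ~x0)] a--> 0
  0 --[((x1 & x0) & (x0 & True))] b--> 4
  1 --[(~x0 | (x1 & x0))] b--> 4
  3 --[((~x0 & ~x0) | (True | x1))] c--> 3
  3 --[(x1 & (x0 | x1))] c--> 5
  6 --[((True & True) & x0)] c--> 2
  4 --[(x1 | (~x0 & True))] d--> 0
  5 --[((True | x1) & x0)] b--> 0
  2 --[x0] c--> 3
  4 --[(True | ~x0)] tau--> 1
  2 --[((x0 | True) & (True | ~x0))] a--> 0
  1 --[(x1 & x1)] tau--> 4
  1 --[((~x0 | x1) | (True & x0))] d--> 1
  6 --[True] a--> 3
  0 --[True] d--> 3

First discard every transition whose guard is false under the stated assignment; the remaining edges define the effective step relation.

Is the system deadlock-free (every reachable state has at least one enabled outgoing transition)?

Reachable = {0,3,5}
  0: d→3  [1 exit(s)]
  3: b→0  c→3  c→5  [3 exit(s)]
  5: ∅  [no exit]
witness 5: d·c

Answer: DEADLOCK at state 5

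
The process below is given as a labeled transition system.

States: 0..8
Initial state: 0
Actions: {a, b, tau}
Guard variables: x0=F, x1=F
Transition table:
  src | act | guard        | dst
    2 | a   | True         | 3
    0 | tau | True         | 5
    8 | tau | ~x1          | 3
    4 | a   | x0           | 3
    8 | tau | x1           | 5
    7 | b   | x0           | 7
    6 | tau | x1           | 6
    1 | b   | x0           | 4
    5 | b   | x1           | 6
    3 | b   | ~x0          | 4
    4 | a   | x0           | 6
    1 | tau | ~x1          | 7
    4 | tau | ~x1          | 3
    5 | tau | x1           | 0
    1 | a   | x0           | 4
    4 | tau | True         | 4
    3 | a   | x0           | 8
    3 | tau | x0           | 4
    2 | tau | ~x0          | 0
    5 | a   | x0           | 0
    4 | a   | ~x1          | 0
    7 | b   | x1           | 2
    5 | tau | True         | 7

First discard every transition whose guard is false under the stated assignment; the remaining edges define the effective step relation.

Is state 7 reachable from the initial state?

Answer: REACHABLE

Trace:
10 transition(s) survive guard evaluation.
Layer 0: {0}
Layer 1: {5}  cumulative {0,5}
Layer 2: {7}  cumulative {0,5,7}
Reachable = {0,5,7}
trace reaching 7: tau·tau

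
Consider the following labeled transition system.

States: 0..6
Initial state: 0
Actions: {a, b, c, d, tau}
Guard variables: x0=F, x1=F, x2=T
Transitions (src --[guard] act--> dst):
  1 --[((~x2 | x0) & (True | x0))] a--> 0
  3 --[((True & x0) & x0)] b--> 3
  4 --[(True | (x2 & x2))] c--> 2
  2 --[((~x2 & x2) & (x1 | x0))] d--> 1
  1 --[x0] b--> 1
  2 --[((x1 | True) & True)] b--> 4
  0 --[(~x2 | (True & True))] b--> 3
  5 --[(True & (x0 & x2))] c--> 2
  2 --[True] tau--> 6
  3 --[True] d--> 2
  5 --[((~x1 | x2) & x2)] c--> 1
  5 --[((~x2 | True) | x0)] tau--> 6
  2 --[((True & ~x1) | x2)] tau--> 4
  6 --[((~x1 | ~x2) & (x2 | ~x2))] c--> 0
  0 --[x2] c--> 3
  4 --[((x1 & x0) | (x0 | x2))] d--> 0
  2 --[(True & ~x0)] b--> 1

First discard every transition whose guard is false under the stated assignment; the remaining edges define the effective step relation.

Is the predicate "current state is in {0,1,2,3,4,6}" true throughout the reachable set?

Safe = {0,1,2,3,4,6}
Reach set: {0,1,2,3,4,6}
  0: ✓
  1: ✓
  2: ✓
  3: ✓
  4: ✓
  6: ✓

Answer: INVARIANT HOLDS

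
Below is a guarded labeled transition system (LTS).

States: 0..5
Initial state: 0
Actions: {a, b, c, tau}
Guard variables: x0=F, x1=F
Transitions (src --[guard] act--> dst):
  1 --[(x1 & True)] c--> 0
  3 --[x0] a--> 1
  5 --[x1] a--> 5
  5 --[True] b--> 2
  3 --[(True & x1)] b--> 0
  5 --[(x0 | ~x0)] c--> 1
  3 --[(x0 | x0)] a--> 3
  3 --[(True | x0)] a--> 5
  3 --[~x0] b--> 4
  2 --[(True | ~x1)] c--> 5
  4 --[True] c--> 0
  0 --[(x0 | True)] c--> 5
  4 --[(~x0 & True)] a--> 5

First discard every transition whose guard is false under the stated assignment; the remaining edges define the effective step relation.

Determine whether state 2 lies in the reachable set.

Guard filter leaves 8 enabled edge(s).
depth 0: {0}
depth 1: {5}  total {0,5}
depth 2: {1,2}  total {0,1,2,5}
R = {0,1,2,5}
Path to 2: c·b

Answer: REACHABLE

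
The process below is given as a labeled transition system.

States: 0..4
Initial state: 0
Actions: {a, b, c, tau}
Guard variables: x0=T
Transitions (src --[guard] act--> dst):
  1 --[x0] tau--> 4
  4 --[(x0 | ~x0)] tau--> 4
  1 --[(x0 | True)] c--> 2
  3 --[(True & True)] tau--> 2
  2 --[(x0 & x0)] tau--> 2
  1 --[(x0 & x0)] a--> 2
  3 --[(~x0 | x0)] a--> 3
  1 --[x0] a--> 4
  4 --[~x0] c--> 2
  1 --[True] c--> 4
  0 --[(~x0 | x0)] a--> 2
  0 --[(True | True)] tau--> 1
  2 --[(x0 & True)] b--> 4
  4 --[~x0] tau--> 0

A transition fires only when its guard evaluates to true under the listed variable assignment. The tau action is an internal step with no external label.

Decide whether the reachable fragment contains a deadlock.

Answer: DEADLOCK-FREE

Working:
Reach set: {0,1,2,4}
  0: a→2  tau→1  [2 exit(s)]
  1: a→2  a→4  c→2  c→4  tau→4  [5 exit(s)]
  2: b→4  tau→2  [2 exit(s)]
  4: tau→4  [1 exit(s)]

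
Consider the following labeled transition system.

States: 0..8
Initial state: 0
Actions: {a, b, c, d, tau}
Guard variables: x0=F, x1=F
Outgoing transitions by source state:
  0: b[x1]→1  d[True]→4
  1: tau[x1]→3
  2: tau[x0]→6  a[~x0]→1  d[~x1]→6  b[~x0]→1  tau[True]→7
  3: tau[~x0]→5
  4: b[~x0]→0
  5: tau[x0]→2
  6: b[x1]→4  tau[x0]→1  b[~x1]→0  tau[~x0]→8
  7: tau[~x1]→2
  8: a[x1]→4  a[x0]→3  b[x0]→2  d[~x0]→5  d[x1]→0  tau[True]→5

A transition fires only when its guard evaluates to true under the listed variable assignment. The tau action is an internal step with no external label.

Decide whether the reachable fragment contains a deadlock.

Answer: DEADLOCK-FREE

Working:
R = {0,4}
  0: d→4  [1 out]
  4: b→0  [1 out]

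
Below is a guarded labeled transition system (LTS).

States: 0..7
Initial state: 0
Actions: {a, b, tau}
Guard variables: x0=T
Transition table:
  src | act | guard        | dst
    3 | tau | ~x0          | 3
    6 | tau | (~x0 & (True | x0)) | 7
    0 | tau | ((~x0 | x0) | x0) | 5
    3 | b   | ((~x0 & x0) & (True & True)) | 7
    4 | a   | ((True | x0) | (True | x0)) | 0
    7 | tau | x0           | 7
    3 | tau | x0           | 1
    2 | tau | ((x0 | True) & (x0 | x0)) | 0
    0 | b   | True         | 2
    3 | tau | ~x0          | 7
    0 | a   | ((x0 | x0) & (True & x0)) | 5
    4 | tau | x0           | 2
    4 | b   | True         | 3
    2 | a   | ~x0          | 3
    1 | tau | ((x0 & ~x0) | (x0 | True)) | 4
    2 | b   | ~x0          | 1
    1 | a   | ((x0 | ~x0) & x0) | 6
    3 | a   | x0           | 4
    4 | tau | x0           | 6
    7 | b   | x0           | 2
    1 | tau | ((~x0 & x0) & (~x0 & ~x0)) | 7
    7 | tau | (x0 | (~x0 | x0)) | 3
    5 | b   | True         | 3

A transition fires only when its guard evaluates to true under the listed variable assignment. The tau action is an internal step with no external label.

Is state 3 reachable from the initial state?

After dropping false guards: 16 live edges.
depth 0: {0}
depth 1: {2,5}  now seen {0,2,5}
depth 2: {3}  now seen {0,2,3,5}
depth 3: {1,4}  now seen {0,1,2,3,4,5}
depth 4: {6}  now seen {0,1,2,3,4,5,6}
Reach set: {0,1,2,3,4,5,6}
trace reaching 3: tau·b

Answer: REACHABLE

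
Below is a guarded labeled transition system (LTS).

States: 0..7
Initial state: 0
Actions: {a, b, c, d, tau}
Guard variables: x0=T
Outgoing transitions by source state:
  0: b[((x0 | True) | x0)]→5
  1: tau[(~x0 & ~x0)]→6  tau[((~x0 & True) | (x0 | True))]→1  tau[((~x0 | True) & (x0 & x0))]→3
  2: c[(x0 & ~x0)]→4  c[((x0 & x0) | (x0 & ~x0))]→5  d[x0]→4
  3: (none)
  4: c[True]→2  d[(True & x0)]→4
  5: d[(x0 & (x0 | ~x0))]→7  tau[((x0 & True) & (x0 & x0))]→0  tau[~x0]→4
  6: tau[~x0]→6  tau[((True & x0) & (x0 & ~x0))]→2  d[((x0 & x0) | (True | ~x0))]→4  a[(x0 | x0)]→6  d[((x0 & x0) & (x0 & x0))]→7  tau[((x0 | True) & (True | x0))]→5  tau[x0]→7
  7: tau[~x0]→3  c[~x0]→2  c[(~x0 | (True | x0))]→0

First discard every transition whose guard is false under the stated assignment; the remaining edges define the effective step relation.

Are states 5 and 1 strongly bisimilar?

Compute ~ classes (split until stable):
  P[0] = {{0,1,2,3,4,5,6,7}}
  P[1] = {{0},{1},{2,4},{3},{5},{6},{7}}
  P[2] = {{0},{1},{2},{3},{4},{5},{6},{7}}
stable after 3 split(s): 8 block(s)
5∈{5}, 1∈{1}

Answer: NOT BISIMILAR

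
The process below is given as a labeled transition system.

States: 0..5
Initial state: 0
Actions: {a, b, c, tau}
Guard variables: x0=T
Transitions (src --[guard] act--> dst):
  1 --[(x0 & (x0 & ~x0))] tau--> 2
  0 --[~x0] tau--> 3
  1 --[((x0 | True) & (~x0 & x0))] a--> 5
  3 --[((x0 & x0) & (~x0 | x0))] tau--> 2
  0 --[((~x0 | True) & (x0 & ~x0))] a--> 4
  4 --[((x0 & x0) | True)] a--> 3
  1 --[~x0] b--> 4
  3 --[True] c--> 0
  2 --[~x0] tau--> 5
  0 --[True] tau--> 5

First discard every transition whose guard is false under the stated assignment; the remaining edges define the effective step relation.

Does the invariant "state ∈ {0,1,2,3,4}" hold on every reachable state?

Allowed set {0,1,2,3,4}
R = {0,5}
  0: safe
  5: VIOLATES
counterexample path to 5: tau

Answer: INVARIANT VIOLATED at state 5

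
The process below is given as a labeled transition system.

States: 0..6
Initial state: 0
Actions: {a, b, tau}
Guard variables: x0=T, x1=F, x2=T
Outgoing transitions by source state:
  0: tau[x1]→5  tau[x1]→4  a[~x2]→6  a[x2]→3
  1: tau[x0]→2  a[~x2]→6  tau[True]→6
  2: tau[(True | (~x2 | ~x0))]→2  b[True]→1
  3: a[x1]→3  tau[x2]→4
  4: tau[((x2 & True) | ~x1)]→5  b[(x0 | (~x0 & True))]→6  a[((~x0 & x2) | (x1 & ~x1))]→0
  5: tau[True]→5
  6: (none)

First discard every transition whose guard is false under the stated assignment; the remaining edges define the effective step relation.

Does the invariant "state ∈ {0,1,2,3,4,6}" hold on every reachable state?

Answer: INVARIANT VIOLATED at state 5

Trace:
Safe = {0,1,2,3,4,6}
Reachable = {0,3,4,5,6}
  0: ✓
  3: ✓
  4: ✓
  5: outside
  6: ✓
reach 5 via a·tau·tau — violates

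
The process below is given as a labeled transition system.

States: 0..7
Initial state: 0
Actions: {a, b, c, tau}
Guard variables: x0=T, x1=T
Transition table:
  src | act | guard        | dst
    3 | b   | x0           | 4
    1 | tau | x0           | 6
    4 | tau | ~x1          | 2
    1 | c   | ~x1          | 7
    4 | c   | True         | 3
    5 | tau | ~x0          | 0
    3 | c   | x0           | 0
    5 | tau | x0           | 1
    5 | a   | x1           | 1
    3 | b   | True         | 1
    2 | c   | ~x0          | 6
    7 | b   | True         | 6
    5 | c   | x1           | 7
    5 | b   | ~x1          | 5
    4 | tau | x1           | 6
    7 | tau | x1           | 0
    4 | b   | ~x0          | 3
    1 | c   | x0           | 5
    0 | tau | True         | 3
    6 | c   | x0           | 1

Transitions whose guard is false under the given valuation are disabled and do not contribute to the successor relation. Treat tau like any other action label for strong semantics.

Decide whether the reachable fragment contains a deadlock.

Answer: DEADLOCK-FREE

Analysis:
R = {0,1,3,4,5,6,7}
  0: tau→3  [1 exit(s)]
  1: c→5  tau→6  [2 exit(s)]
  3: b→1  b→4  c→0  [3 exit(s)]
  4: c→3  tau→6  [2 exit(s)]
  5: a→1  c→7  tau→1  [3 exit(s)]
  6: c→1  [1 exit(s)]
  7: b→6  tau→0  [2 exit(s)]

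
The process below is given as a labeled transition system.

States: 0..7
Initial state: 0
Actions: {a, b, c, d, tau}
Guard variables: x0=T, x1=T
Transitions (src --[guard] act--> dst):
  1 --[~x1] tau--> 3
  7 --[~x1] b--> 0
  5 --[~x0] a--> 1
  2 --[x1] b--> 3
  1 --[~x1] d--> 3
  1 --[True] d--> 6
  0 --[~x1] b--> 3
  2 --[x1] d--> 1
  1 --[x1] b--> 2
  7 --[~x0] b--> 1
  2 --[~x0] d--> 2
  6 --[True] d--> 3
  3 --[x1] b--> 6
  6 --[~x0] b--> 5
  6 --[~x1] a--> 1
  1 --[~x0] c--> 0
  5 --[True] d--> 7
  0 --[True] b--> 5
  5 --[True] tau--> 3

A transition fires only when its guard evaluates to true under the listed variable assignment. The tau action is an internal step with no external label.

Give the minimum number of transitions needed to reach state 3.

BFS to 3:
  Layer 0: {0}
  Layer 1: {5}
  Layer 2: {3,7}
depth(3)=2, e.g. b·tau

Answer: 2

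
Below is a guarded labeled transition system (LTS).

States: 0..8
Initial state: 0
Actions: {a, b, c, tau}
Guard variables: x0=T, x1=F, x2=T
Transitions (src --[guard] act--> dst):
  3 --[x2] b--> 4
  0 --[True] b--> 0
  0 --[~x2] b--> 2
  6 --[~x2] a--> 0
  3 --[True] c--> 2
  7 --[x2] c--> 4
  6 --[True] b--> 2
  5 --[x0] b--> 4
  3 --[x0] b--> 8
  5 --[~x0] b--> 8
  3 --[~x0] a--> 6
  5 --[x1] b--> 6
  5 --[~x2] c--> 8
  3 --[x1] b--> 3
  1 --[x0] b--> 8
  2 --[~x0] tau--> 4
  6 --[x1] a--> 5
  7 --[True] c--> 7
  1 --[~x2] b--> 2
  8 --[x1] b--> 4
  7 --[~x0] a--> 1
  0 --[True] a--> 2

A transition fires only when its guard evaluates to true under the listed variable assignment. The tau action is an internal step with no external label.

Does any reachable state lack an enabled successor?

Answer: DEADLOCK at state 2

Analysis:
R = {0,2}
  0: a→2  b→0  [2 exit(s)]
  2: ∅  [deadlock]
trace reaching 2: a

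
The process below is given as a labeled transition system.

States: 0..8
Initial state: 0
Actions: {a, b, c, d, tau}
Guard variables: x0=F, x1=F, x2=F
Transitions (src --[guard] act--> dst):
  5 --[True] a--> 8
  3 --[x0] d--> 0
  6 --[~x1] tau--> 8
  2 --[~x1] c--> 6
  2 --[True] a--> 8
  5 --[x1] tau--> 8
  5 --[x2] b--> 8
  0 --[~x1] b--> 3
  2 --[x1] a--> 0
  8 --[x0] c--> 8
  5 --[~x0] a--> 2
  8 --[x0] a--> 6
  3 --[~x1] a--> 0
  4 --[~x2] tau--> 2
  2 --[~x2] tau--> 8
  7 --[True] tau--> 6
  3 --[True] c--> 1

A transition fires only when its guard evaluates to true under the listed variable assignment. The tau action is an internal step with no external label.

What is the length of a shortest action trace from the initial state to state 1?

Answer: 2

Analysis:
BFS to 1:
  Layer 0: {0}
  Layer 1: {3}
  Layer 2: {1}
depth(1)=2, e.g. b·c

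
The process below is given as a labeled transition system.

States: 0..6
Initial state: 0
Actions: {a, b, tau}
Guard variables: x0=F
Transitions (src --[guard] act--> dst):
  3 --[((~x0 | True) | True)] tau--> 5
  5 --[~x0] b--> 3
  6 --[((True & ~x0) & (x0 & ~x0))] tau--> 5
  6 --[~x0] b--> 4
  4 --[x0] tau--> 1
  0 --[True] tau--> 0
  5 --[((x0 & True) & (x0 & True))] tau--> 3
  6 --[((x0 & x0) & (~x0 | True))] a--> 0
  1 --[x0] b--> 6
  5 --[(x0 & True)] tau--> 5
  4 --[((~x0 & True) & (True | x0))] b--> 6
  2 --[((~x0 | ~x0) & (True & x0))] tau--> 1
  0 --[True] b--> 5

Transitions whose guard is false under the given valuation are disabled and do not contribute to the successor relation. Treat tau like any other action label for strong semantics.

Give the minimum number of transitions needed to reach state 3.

Breadth-first toward 3:
  Layer 0: {0}
  Layer 1: {5}
  Layer 2: {3}
depth(3)=2, e.g. b·b

Answer: 2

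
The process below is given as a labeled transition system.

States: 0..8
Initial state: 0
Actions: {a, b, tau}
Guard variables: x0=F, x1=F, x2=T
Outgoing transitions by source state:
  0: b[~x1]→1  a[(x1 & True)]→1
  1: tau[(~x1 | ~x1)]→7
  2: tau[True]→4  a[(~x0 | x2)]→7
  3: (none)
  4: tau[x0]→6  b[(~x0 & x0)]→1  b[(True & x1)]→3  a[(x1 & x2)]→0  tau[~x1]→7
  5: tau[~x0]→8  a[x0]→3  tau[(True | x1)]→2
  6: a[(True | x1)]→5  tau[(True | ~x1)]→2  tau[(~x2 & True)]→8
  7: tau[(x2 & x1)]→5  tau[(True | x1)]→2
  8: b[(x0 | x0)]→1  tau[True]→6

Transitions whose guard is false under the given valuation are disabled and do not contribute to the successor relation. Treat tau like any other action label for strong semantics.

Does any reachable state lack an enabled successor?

Answer: DEADLOCK-FREE

Working:
Reach set: {0,1,2,4,7}
  0: b→1  [1 out]
  1: tau→7  [1 out]
  2: a→7  tau→4  [2 out]
  4: tau→7  [1 out]
  7: tau→2  [1 out]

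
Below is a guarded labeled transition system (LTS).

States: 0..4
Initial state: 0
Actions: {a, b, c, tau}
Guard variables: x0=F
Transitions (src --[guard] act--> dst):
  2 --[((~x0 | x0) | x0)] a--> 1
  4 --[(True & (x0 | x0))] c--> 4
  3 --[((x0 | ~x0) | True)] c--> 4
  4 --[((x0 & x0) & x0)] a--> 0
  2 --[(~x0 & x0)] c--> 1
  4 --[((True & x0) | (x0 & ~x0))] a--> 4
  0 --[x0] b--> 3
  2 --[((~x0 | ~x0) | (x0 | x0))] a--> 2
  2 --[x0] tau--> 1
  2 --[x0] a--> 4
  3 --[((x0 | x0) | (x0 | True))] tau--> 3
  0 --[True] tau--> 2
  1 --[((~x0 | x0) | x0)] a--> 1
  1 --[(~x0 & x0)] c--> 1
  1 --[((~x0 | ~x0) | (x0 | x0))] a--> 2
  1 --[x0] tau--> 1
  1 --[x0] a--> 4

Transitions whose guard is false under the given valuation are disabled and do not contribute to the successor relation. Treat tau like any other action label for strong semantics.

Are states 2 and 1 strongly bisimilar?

Answer: BISIMILAR

Trace:
Bisimulation quotient by refinement:
  round 0: {{0,1,2,3,4}}
  round 1: {{0},{1,2},{3},{4}}
stable after 2 split(s): 4 block(s)
class of 2: {1,2}; class of 1: {1,2}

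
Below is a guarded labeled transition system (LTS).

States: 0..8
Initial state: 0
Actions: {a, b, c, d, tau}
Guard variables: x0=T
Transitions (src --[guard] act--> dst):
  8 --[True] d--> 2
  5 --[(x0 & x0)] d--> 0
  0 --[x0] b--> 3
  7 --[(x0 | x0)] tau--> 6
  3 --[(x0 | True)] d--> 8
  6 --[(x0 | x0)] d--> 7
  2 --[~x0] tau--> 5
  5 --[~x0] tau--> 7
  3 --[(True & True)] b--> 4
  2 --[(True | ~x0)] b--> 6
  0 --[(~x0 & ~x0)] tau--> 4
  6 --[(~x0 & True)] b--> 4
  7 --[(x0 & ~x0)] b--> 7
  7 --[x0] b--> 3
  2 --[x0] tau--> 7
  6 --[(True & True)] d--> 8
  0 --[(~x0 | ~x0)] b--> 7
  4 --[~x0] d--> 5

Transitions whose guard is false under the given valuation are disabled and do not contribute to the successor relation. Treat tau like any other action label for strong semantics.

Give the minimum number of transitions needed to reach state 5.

Breadth-first toward 5:
  Layer 0: {0}
  Layer 1: {3}
  Layer 2: {4,8}
  Layer 3: {2}
  Layer 4: {6,7}
5 never appears.

Answer: UNREACHABLE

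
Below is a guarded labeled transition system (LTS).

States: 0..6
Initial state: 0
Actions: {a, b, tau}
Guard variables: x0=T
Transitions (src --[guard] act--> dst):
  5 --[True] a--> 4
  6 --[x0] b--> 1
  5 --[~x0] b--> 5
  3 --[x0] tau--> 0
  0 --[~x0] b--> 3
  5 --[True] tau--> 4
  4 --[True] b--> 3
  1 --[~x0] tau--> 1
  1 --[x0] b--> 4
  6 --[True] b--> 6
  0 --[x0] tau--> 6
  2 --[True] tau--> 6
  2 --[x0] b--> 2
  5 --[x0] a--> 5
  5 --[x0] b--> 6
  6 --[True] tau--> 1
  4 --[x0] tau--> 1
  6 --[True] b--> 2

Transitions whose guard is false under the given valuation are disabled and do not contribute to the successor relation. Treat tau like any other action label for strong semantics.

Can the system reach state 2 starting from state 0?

Answer: REACHABLE

Working:
Guard filter leaves 15 enabled edge(s).
depth 0: {0}
depth 1: {6}  cumulative {0,6}
depth 2: {1,2}  cumulative {0,1,2,6}
depth 3: {4}  cumulative {0,1,2,4,6}
depth 4: {3}  cumulative {0,1,2,3,4,6}
Reachable = {0,1,2,3,4,6}
trace reaching 2: tau·b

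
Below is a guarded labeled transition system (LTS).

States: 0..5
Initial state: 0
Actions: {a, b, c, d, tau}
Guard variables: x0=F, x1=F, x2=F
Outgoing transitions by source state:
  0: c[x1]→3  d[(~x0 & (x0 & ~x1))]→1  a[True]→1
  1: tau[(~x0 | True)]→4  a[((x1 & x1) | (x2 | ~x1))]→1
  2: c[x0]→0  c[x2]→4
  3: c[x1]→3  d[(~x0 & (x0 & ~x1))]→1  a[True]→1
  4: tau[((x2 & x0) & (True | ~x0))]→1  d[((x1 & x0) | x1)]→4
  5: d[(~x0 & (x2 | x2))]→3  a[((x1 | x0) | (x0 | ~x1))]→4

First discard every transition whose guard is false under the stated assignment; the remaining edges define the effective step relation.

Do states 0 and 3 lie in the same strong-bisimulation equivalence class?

Bisimulation quotient by refinement:
  π0 = {{0,1,2,3,4,5}}
  π1 = {{0,3,5},{1},{2,4}}
  π2 = {{0,3},{1},{2,4},{5}}
stable after 3 split(s): 4 block(s)
[0]={0,3}  [3]={0,3}

Answer: BISIMILAR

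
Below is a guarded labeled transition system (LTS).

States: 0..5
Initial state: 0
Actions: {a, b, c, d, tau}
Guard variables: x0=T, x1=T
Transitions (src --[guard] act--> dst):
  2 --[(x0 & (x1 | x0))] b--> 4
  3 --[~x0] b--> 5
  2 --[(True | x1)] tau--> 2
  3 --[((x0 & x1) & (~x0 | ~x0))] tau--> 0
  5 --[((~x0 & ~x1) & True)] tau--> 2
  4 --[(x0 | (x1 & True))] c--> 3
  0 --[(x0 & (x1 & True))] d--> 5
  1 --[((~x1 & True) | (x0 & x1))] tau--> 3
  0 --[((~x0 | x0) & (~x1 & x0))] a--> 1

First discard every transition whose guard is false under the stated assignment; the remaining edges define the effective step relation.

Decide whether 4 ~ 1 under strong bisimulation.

Answer: NOT BISIMILAR

Working:
Bisimulation quotient by refinement:
  P[0] = {{0,1,2,3,4,5}}
  P[1] = {{0},{1},{2},{3,5},{4}}
Fixed point at round 2; 5 class(es).
class of 4: {4}; class of 1: {1}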